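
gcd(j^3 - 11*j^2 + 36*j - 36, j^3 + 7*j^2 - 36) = j - 2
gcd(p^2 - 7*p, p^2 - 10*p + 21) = p - 7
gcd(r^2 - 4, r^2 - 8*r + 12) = r - 2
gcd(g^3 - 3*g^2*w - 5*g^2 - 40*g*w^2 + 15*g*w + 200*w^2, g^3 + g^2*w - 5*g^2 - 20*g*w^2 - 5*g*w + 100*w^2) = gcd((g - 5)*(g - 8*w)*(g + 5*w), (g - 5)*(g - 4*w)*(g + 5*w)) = g^2 + 5*g*w - 5*g - 25*w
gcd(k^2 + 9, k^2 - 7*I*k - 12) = k - 3*I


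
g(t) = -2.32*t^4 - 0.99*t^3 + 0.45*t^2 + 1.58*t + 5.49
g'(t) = -9.28*t^3 - 2.97*t^2 + 0.9*t + 1.58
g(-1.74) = -11.95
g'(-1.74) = 39.91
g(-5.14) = -1475.65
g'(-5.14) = 1178.68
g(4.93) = -1464.90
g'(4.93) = -1178.13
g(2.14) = -47.43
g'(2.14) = -101.04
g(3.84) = -542.31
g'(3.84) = -564.22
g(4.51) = -1028.88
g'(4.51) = -906.06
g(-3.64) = -353.83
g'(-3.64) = 406.51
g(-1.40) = -2.04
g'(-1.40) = 19.96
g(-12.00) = -46345.47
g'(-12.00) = 15598.94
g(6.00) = -3189.39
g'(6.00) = -2104.42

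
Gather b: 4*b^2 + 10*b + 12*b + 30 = 4*b^2 + 22*b + 30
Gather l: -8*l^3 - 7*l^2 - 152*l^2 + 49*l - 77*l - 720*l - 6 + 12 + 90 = -8*l^3 - 159*l^2 - 748*l + 96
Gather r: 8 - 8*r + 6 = 14 - 8*r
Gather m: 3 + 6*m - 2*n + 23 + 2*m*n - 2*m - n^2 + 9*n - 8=m*(2*n + 4) - n^2 + 7*n + 18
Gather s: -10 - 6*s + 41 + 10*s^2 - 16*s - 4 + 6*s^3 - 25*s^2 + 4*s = 6*s^3 - 15*s^2 - 18*s + 27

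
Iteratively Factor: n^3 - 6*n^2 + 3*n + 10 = (n + 1)*(n^2 - 7*n + 10) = (n - 2)*(n + 1)*(n - 5)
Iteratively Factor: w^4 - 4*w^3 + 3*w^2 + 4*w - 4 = (w - 1)*(w^3 - 3*w^2 + 4) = (w - 2)*(w - 1)*(w^2 - w - 2) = (w - 2)^2*(w - 1)*(w + 1)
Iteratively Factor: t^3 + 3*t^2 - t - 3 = (t + 1)*(t^2 + 2*t - 3) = (t + 1)*(t + 3)*(t - 1)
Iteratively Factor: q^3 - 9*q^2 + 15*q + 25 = (q + 1)*(q^2 - 10*q + 25) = (q - 5)*(q + 1)*(q - 5)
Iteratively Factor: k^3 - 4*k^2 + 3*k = (k - 1)*(k^2 - 3*k) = (k - 3)*(k - 1)*(k)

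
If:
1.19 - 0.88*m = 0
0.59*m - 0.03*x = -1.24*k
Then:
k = 0.0241935483870968*x - 0.64342008797654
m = 1.35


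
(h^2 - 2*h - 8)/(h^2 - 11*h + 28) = (h + 2)/(h - 7)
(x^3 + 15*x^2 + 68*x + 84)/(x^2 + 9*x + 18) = (x^2 + 9*x + 14)/(x + 3)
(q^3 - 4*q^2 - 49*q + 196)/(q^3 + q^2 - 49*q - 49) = (q - 4)/(q + 1)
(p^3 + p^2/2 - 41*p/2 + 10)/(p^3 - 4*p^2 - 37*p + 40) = (p^2 - 9*p/2 + 2)/(p^2 - 9*p + 8)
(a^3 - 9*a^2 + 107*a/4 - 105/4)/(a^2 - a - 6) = (a^2 - 6*a + 35/4)/(a + 2)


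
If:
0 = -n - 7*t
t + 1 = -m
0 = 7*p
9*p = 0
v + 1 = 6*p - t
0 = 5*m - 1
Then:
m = 1/5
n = 42/5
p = 0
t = -6/5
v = 1/5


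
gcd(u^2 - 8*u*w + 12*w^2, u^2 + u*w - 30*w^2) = 1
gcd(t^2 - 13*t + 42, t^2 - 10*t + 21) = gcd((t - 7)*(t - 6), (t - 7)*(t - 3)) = t - 7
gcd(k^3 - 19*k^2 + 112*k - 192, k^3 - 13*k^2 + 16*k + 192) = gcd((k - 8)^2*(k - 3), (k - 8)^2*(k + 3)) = k^2 - 16*k + 64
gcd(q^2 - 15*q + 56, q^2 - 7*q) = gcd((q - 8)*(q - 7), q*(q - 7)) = q - 7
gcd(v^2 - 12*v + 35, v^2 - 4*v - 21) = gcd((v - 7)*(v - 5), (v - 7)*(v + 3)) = v - 7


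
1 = 1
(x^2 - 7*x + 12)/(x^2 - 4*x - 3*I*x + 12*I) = (x - 3)/(x - 3*I)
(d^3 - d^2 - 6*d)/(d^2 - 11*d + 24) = d*(d + 2)/(d - 8)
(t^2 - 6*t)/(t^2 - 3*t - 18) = t/(t + 3)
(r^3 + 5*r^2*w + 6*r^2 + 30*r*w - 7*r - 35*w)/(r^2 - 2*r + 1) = (r^2 + 5*r*w + 7*r + 35*w)/(r - 1)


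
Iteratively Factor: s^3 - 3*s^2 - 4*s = (s - 4)*(s^2 + s) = (s - 4)*(s + 1)*(s)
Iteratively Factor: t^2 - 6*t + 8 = (t - 4)*(t - 2)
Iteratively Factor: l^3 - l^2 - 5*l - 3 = (l + 1)*(l^2 - 2*l - 3) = (l + 1)^2*(l - 3)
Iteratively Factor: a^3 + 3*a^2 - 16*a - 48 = (a - 4)*(a^2 + 7*a + 12) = (a - 4)*(a + 4)*(a + 3)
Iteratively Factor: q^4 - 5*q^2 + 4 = (q - 2)*(q^3 + 2*q^2 - q - 2) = (q - 2)*(q - 1)*(q^2 + 3*q + 2) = (q - 2)*(q - 1)*(q + 1)*(q + 2)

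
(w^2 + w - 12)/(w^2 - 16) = (w - 3)/(w - 4)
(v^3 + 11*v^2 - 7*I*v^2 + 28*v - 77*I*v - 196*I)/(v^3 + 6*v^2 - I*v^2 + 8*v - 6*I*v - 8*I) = (v^2 + 7*v*(1 - I) - 49*I)/(v^2 + v*(2 - I) - 2*I)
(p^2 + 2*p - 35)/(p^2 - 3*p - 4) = (-p^2 - 2*p + 35)/(-p^2 + 3*p + 4)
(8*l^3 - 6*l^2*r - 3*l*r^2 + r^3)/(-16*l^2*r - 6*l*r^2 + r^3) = (4*l^2 - 5*l*r + r^2)/(r*(-8*l + r))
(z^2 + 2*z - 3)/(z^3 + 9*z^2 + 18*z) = (z - 1)/(z*(z + 6))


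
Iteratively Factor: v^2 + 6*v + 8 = (v + 4)*(v + 2)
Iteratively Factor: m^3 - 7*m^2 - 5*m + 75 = (m - 5)*(m^2 - 2*m - 15) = (m - 5)*(m + 3)*(m - 5)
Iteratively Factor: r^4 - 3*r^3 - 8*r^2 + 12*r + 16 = (r - 2)*(r^3 - r^2 - 10*r - 8) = (r - 2)*(r + 1)*(r^2 - 2*r - 8) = (r - 2)*(r + 1)*(r + 2)*(r - 4)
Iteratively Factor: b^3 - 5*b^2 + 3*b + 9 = (b - 3)*(b^2 - 2*b - 3) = (b - 3)^2*(b + 1)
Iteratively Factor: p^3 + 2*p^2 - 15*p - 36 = (p - 4)*(p^2 + 6*p + 9) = (p - 4)*(p + 3)*(p + 3)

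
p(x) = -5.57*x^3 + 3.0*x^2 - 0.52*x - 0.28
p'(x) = -16.71*x^2 + 6.0*x - 0.52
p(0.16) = -0.31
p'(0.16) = 0.01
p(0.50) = -0.49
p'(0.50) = -1.70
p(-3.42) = 259.40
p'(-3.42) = -216.49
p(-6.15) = 1412.01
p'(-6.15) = -669.43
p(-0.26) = 0.16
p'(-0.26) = -3.21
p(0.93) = -2.65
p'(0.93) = -9.39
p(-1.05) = 10.02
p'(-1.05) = -25.24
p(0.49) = -0.47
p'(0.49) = -1.59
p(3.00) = -125.23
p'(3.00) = -132.91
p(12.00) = -9199.48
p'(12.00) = -2334.76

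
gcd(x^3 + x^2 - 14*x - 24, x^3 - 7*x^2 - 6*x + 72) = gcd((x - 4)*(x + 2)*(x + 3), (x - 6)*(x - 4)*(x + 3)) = x^2 - x - 12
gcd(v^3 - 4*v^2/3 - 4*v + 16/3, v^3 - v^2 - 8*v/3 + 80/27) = v - 4/3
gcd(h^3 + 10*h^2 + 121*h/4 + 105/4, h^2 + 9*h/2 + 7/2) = h + 7/2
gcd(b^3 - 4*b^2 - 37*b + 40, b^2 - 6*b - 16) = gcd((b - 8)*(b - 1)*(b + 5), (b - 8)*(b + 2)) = b - 8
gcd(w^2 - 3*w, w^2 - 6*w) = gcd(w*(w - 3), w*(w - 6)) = w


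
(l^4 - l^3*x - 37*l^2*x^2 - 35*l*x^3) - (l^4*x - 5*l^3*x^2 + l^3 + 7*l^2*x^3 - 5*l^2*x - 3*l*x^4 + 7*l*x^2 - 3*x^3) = -l^4*x + l^4 + 5*l^3*x^2 - l^3*x - l^3 - 7*l^2*x^3 - 37*l^2*x^2 + 5*l^2*x + 3*l*x^4 - 35*l*x^3 - 7*l*x^2 + 3*x^3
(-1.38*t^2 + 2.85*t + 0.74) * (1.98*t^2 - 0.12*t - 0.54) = -2.7324*t^4 + 5.8086*t^3 + 1.8684*t^2 - 1.6278*t - 0.3996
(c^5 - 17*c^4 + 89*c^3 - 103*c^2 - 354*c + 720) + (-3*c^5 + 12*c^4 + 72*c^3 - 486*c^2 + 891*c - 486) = -2*c^5 - 5*c^4 + 161*c^3 - 589*c^2 + 537*c + 234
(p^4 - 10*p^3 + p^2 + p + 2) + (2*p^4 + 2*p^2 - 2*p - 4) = 3*p^4 - 10*p^3 + 3*p^2 - p - 2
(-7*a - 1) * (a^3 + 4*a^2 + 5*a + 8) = -7*a^4 - 29*a^3 - 39*a^2 - 61*a - 8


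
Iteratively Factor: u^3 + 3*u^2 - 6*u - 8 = (u + 1)*(u^2 + 2*u - 8) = (u + 1)*(u + 4)*(u - 2)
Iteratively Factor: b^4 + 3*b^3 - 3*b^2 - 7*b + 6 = (b - 1)*(b^3 + 4*b^2 + b - 6) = (b - 1)*(b + 2)*(b^2 + 2*b - 3) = (b - 1)*(b + 2)*(b + 3)*(b - 1)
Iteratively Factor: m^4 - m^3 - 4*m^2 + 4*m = (m - 1)*(m^3 - 4*m) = (m - 2)*(m - 1)*(m^2 + 2*m) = m*(m - 2)*(m - 1)*(m + 2)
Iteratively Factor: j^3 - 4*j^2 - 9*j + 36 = (j + 3)*(j^2 - 7*j + 12) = (j - 4)*(j + 3)*(j - 3)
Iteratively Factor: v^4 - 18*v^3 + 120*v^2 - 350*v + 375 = (v - 5)*(v^3 - 13*v^2 + 55*v - 75) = (v - 5)*(v - 3)*(v^2 - 10*v + 25) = (v - 5)^2*(v - 3)*(v - 5)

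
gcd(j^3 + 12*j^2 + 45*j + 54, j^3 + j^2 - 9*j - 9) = j + 3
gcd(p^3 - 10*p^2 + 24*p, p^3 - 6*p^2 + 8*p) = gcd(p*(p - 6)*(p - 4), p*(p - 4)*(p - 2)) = p^2 - 4*p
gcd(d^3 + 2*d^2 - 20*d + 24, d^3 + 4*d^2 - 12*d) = d^2 + 4*d - 12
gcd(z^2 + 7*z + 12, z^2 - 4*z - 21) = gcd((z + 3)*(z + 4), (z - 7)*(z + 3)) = z + 3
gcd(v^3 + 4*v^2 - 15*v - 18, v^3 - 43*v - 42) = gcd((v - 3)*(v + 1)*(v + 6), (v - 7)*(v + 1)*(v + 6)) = v^2 + 7*v + 6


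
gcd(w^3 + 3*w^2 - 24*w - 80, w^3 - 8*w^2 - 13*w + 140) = w^2 - w - 20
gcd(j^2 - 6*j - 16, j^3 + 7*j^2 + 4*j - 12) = j + 2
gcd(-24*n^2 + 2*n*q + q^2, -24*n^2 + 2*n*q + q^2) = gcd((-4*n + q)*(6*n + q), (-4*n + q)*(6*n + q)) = -24*n^2 + 2*n*q + q^2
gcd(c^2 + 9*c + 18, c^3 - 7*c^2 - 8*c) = 1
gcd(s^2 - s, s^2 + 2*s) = s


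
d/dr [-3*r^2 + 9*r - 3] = 9 - 6*r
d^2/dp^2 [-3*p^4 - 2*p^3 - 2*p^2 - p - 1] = -36*p^2 - 12*p - 4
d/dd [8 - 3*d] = -3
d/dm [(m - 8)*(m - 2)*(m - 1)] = 3*m^2 - 22*m + 26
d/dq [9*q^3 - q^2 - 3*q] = 27*q^2 - 2*q - 3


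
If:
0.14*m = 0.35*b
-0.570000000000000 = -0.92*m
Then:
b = 0.25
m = 0.62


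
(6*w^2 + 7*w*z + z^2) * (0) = 0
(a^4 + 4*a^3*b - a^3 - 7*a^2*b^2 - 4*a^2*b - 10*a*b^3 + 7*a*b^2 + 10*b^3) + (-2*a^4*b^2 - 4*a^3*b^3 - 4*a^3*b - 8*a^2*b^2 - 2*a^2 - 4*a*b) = -2*a^4*b^2 + a^4 - 4*a^3*b^3 - a^3 - 15*a^2*b^2 - 4*a^2*b - 2*a^2 - 10*a*b^3 + 7*a*b^2 - 4*a*b + 10*b^3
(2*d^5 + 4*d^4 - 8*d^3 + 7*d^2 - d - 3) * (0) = 0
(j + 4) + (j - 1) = 2*j + 3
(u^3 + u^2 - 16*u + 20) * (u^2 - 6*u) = u^5 - 5*u^4 - 22*u^3 + 116*u^2 - 120*u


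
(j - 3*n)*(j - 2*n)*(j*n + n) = j^3*n - 5*j^2*n^2 + j^2*n + 6*j*n^3 - 5*j*n^2 + 6*n^3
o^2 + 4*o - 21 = (o - 3)*(o + 7)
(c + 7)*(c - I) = c^2 + 7*c - I*c - 7*I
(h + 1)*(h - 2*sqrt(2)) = h^2 - 2*sqrt(2)*h + h - 2*sqrt(2)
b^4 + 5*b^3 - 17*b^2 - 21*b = b*(b - 3)*(b + 1)*(b + 7)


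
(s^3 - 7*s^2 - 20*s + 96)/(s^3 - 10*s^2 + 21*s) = (s^2 - 4*s - 32)/(s*(s - 7))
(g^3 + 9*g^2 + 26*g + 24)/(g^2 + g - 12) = (g^2 + 5*g + 6)/(g - 3)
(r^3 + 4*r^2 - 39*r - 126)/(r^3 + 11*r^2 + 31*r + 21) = (r - 6)/(r + 1)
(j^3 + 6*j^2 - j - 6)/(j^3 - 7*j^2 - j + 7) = (j + 6)/(j - 7)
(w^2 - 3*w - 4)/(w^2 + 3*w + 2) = (w - 4)/(w + 2)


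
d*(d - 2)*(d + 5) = d^3 + 3*d^2 - 10*d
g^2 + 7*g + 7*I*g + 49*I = (g + 7)*(g + 7*I)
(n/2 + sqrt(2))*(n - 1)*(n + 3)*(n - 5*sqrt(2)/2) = n^4/2 - sqrt(2)*n^3/4 + n^3 - 13*n^2/2 - sqrt(2)*n^2/2 - 10*n + 3*sqrt(2)*n/4 + 15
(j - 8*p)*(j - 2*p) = j^2 - 10*j*p + 16*p^2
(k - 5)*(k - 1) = k^2 - 6*k + 5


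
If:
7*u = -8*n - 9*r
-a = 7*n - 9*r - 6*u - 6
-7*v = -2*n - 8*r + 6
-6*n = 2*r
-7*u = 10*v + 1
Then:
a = 10226/609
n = -53/87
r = 53/29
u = -1007/609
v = 92/87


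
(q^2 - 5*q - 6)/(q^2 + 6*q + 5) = (q - 6)/(q + 5)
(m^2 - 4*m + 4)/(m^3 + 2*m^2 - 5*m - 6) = (m - 2)/(m^2 + 4*m + 3)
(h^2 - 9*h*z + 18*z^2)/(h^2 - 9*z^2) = (h - 6*z)/(h + 3*z)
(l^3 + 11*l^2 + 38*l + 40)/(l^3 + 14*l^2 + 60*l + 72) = (l^2 + 9*l + 20)/(l^2 + 12*l + 36)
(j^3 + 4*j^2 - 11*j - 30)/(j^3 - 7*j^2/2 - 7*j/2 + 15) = 2*(j + 5)/(2*j - 5)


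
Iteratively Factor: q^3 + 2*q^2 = (q)*(q^2 + 2*q) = q^2*(q + 2)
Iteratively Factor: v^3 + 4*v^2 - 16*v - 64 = (v + 4)*(v^2 - 16) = (v - 4)*(v + 4)*(v + 4)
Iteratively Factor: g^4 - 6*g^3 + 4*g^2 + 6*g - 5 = (g - 1)*(g^3 - 5*g^2 - g + 5) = (g - 1)^2*(g^2 - 4*g - 5) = (g - 1)^2*(g + 1)*(g - 5)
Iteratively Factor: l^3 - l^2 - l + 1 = (l - 1)*(l^2 - 1) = (l - 1)*(l + 1)*(l - 1)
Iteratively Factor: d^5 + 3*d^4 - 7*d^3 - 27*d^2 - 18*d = (d + 1)*(d^4 + 2*d^3 - 9*d^2 - 18*d) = (d - 3)*(d + 1)*(d^3 + 5*d^2 + 6*d) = d*(d - 3)*(d + 1)*(d^2 + 5*d + 6) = d*(d - 3)*(d + 1)*(d + 3)*(d + 2)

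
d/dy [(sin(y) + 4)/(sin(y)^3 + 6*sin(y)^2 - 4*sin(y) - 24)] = -2*(sin(y)^3 + 9*sin(y)^2 + 24*sin(y) + 4)*cos(y)/(sin(y)^3 + 6*sin(y)^2 - 4*sin(y) - 24)^2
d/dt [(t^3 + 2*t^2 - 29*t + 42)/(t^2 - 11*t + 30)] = (t^4 - 22*t^3 + 97*t^2 + 36*t - 408)/(t^4 - 22*t^3 + 181*t^2 - 660*t + 900)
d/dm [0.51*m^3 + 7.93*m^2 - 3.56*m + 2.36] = 1.53*m^2 + 15.86*m - 3.56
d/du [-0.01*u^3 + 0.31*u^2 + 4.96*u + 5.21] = -0.03*u^2 + 0.62*u + 4.96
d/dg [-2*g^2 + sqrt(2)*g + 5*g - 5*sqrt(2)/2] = -4*g + sqrt(2) + 5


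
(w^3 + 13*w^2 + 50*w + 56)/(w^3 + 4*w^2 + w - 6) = (w^2 + 11*w + 28)/(w^2 + 2*w - 3)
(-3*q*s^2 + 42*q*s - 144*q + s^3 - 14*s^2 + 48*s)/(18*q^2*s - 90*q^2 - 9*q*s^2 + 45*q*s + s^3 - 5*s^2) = (-s^2 + 14*s - 48)/(6*q*s - 30*q - s^2 + 5*s)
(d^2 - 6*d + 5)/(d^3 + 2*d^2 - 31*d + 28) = (d - 5)/(d^2 + 3*d - 28)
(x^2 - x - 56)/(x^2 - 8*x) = (x + 7)/x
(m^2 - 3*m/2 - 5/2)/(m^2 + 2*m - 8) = (2*m^2 - 3*m - 5)/(2*(m^2 + 2*m - 8))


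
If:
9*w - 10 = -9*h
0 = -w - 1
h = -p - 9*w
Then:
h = 19/9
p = 62/9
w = -1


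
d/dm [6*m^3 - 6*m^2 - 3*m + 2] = 18*m^2 - 12*m - 3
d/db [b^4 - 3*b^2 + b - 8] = 4*b^3 - 6*b + 1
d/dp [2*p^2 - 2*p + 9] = 4*p - 2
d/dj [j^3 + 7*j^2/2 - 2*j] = 3*j^2 + 7*j - 2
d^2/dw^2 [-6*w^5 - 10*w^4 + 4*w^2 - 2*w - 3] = -120*w^3 - 120*w^2 + 8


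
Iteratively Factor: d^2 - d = (d)*(d - 1)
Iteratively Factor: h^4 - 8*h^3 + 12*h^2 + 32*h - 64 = (h - 4)*(h^3 - 4*h^2 - 4*h + 16) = (h - 4)^2*(h^2 - 4) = (h - 4)^2*(h + 2)*(h - 2)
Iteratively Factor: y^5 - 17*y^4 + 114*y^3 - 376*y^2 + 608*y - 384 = (y - 2)*(y^4 - 15*y^3 + 84*y^2 - 208*y + 192) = (y - 4)*(y - 2)*(y^3 - 11*y^2 + 40*y - 48) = (y - 4)*(y - 3)*(y - 2)*(y^2 - 8*y + 16) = (y - 4)^2*(y - 3)*(y - 2)*(y - 4)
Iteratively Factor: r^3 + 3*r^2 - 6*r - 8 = (r + 1)*(r^2 + 2*r - 8) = (r - 2)*(r + 1)*(r + 4)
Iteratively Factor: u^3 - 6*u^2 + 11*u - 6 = (u - 1)*(u^2 - 5*u + 6) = (u - 3)*(u - 1)*(u - 2)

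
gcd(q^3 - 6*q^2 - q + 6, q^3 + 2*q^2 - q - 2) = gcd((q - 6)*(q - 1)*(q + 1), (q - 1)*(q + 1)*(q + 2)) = q^2 - 1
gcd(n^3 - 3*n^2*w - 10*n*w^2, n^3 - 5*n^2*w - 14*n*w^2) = n^2 + 2*n*w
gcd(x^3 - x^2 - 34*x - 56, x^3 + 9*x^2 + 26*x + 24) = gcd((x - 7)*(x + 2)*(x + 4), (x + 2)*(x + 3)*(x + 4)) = x^2 + 6*x + 8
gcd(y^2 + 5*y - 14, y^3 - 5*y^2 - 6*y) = 1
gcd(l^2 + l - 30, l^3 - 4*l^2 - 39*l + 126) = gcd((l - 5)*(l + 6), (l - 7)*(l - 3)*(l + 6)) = l + 6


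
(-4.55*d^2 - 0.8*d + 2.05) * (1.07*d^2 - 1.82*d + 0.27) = -4.8685*d^4 + 7.425*d^3 + 2.421*d^2 - 3.947*d + 0.5535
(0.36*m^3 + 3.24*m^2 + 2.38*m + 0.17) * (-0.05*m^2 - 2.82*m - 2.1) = -0.018*m^5 - 1.1772*m^4 - 10.0118*m^3 - 13.5241*m^2 - 5.4774*m - 0.357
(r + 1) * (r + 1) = r^2 + 2*r + 1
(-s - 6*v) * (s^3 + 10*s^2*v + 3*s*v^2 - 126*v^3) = -s^4 - 16*s^3*v - 63*s^2*v^2 + 108*s*v^3 + 756*v^4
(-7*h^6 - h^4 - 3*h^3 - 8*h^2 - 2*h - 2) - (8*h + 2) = -7*h^6 - h^4 - 3*h^3 - 8*h^2 - 10*h - 4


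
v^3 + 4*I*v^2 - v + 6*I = (v - I)*(v + 2*I)*(v + 3*I)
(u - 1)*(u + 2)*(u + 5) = u^3 + 6*u^2 + 3*u - 10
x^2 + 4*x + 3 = (x + 1)*(x + 3)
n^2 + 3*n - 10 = (n - 2)*(n + 5)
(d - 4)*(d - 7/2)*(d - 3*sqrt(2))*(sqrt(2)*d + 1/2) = sqrt(2)*d^4 - 15*sqrt(2)*d^3/2 - 11*d^3/2 + 25*sqrt(2)*d^2/2 + 165*d^2/4 - 77*d + 45*sqrt(2)*d/4 - 21*sqrt(2)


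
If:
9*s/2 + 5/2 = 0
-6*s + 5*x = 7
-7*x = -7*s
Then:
No Solution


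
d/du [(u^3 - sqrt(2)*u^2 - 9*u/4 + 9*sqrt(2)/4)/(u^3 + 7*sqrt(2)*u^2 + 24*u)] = (16*sqrt(2)*u^4 + 105*u^3 - 30*sqrt(2)*u^2 - 126*u - 108*sqrt(2))/(2*u^2*(u^4 + 14*sqrt(2)*u^3 + 146*u^2 + 336*sqrt(2)*u + 576))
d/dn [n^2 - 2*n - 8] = 2*n - 2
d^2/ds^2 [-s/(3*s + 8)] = 48/(3*s + 8)^3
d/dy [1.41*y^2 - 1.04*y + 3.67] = 2.82*y - 1.04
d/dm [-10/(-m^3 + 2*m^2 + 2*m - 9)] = 10*(-3*m^2 + 4*m + 2)/(m^3 - 2*m^2 - 2*m + 9)^2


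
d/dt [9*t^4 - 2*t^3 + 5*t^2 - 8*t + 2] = 36*t^3 - 6*t^2 + 10*t - 8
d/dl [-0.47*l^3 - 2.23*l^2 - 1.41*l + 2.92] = -1.41*l^2 - 4.46*l - 1.41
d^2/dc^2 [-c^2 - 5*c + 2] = -2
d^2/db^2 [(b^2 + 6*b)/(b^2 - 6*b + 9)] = 6*(4*b + 15)/(b^4 - 12*b^3 + 54*b^2 - 108*b + 81)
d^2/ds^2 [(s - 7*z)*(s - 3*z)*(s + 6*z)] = 6*s - 8*z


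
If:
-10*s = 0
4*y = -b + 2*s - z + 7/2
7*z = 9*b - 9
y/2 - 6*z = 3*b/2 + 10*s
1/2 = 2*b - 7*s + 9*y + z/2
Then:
No Solution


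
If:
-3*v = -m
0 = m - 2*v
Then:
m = 0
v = 0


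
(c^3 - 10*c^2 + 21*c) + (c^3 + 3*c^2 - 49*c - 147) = 2*c^3 - 7*c^2 - 28*c - 147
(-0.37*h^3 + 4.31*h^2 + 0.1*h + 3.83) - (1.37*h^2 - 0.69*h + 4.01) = -0.37*h^3 + 2.94*h^2 + 0.79*h - 0.18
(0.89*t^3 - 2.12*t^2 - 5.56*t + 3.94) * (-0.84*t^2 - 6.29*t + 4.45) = -0.7476*t^5 - 3.8173*t^4 + 21.9657*t^3 + 22.2288*t^2 - 49.5246*t + 17.533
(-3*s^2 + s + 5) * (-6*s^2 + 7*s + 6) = 18*s^4 - 27*s^3 - 41*s^2 + 41*s + 30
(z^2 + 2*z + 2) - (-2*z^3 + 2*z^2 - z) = 2*z^3 - z^2 + 3*z + 2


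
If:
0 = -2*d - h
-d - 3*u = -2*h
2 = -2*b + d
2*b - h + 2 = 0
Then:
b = -1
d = 0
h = 0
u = 0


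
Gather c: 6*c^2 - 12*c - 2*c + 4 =6*c^2 - 14*c + 4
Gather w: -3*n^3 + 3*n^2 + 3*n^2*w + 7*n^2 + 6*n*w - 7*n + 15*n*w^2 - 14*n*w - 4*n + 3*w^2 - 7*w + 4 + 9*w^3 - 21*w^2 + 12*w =-3*n^3 + 10*n^2 - 11*n + 9*w^3 + w^2*(15*n - 18) + w*(3*n^2 - 8*n + 5) + 4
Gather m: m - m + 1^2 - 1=0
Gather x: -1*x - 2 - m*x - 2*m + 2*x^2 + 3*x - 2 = -2*m + 2*x^2 + x*(2 - m) - 4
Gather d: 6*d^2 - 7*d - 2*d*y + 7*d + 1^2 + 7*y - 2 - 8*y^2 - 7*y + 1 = 6*d^2 - 2*d*y - 8*y^2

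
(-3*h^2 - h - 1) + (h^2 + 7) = -2*h^2 - h + 6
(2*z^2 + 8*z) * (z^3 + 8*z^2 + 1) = 2*z^5 + 24*z^4 + 64*z^3 + 2*z^2 + 8*z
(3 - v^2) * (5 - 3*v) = 3*v^3 - 5*v^2 - 9*v + 15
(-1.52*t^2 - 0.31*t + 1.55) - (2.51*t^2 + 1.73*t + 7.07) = -4.03*t^2 - 2.04*t - 5.52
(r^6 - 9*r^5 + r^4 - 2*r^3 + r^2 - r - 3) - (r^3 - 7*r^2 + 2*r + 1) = r^6 - 9*r^5 + r^4 - 3*r^3 + 8*r^2 - 3*r - 4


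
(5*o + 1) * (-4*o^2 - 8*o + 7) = -20*o^3 - 44*o^2 + 27*o + 7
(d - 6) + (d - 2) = 2*d - 8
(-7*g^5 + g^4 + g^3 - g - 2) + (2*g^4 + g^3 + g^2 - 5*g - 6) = -7*g^5 + 3*g^4 + 2*g^3 + g^2 - 6*g - 8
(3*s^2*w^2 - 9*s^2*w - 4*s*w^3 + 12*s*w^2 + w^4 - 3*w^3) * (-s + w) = -3*s^3*w^2 + 9*s^3*w + 7*s^2*w^3 - 21*s^2*w^2 - 5*s*w^4 + 15*s*w^3 + w^5 - 3*w^4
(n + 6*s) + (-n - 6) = 6*s - 6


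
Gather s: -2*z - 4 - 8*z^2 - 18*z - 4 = -8*z^2 - 20*z - 8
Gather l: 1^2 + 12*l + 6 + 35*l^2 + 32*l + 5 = 35*l^2 + 44*l + 12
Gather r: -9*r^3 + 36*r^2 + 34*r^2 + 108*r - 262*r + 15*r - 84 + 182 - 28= -9*r^3 + 70*r^2 - 139*r + 70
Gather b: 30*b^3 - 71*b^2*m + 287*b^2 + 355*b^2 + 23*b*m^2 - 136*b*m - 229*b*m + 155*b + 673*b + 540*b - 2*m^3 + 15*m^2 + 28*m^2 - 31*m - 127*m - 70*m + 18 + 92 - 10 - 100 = 30*b^3 + b^2*(642 - 71*m) + b*(23*m^2 - 365*m + 1368) - 2*m^3 + 43*m^2 - 228*m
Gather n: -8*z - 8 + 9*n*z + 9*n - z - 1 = n*(9*z + 9) - 9*z - 9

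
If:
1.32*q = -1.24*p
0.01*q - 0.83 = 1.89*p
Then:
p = -0.44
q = 0.41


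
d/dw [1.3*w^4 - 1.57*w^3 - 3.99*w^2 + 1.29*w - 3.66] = 5.2*w^3 - 4.71*w^2 - 7.98*w + 1.29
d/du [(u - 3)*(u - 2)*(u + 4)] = 3*u^2 - 2*u - 14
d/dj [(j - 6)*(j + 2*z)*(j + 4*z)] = 3*j^2 + 12*j*z - 12*j + 8*z^2 - 36*z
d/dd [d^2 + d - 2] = 2*d + 1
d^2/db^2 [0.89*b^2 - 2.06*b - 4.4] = 1.78000000000000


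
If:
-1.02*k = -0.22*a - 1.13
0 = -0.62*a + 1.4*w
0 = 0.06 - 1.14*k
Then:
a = -4.89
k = 0.05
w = -2.17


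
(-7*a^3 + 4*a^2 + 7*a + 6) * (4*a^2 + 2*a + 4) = -28*a^5 + 2*a^4 + 8*a^3 + 54*a^2 + 40*a + 24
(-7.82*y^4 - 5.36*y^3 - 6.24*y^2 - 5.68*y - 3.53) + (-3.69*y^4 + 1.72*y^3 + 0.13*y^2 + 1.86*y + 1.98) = -11.51*y^4 - 3.64*y^3 - 6.11*y^2 - 3.82*y - 1.55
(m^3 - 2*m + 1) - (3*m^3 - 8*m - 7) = -2*m^3 + 6*m + 8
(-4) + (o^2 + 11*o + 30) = o^2 + 11*o + 26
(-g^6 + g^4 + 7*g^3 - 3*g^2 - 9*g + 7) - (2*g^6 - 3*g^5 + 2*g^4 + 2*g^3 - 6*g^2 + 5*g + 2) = -3*g^6 + 3*g^5 - g^4 + 5*g^3 + 3*g^2 - 14*g + 5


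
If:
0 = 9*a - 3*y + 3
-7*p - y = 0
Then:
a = y/3 - 1/3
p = -y/7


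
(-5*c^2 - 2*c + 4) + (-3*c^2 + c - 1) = -8*c^2 - c + 3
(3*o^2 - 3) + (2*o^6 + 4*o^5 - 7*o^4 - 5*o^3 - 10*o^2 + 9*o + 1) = 2*o^6 + 4*o^5 - 7*o^4 - 5*o^3 - 7*o^2 + 9*o - 2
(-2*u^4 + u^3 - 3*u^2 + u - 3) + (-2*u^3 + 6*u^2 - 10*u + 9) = -2*u^4 - u^3 + 3*u^2 - 9*u + 6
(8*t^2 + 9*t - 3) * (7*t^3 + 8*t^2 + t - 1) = 56*t^5 + 127*t^4 + 59*t^3 - 23*t^2 - 12*t + 3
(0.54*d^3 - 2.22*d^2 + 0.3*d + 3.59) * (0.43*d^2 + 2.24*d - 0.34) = 0.2322*d^5 + 0.255*d^4 - 5.0274*d^3 + 2.9705*d^2 + 7.9396*d - 1.2206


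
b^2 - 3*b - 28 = (b - 7)*(b + 4)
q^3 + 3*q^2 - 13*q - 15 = (q - 3)*(q + 1)*(q + 5)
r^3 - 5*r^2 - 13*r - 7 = (r - 7)*(r + 1)^2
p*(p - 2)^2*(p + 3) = p^4 - p^3 - 8*p^2 + 12*p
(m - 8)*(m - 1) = m^2 - 9*m + 8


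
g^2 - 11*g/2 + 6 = (g - 4)*(g - 3/2)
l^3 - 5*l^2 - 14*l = l*(l - 7)*(l + 2)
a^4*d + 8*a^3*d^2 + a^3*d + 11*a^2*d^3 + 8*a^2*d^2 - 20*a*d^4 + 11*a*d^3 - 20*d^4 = (a - d)*(a + 4*d)*(a + 5*d)*(a*d + d)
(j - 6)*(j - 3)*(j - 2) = j^3 - 11*j^2 + 36*j - 36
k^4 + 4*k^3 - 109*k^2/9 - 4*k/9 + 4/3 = (k - 2)*(k - 1/3)*(k + 1/3)*(k + 6)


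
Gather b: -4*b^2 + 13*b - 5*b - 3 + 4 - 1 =-4*b^2 + 8*b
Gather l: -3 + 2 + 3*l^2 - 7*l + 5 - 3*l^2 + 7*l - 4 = 0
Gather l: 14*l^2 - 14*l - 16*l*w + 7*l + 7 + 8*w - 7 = 14*l^2 + l*(-16*w - 7) + 8*w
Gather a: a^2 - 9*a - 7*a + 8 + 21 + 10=a^2 - 16*a + 39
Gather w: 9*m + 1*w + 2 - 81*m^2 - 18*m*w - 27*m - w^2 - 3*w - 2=-81*m^2 - 18*m - w^2 + w*(-18*m - 2)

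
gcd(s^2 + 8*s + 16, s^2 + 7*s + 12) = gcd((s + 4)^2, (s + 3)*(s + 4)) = s + 4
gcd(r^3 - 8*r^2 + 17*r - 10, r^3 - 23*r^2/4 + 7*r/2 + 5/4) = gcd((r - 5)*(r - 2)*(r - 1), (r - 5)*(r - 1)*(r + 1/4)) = r^2 - 6*r + 5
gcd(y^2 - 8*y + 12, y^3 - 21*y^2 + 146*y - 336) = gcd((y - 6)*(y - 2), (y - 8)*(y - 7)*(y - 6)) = y - 6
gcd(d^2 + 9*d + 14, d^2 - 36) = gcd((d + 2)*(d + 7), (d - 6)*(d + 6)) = 1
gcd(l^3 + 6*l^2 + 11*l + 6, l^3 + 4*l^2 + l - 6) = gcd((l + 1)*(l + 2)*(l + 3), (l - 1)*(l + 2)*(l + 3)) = l^2 + 5*l + 6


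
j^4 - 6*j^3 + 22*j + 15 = (j - 5)*(j - 3)*(j + 1)^2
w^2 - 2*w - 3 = (w - 3)*(w + 1)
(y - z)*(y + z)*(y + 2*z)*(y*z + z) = y^4*z + 2*y^3*z^2 + y^3*z - y^2*z^3 + 2*y^2*z^2 - 2*y*z^4 - y*z^3 - 2*z^4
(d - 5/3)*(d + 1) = d^2 - 2*d/3 - 5/3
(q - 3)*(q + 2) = q^2 - q - 6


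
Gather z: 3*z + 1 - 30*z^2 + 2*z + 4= -30*z^2 + 5*z + 5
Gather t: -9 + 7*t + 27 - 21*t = 18 - 14*t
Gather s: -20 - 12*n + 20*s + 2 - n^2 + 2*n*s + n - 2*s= -n^2 - 11*n + s*(2*n + 18) - 18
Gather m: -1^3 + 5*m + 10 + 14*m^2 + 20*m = 14*m^2 + 25*m + 9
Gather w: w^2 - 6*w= w^2 - 6*w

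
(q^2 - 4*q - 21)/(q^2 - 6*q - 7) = (q + 3)/(q + 1)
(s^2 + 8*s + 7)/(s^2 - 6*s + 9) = (s^2 + 8*s + 7)/(s^2 - 6*s + 9)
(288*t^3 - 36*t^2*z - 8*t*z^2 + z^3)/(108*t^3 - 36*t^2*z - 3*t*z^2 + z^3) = (-8*t + z)/(-3*t + z)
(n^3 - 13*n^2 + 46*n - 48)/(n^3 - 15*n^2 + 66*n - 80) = (n - 3)/(n - 5)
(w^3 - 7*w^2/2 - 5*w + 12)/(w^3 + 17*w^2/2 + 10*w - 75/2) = (w^2 - 2*w - 8)/(w^2 + 10*w + 25)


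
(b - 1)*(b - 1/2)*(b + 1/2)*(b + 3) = b^4 + 2*b^3 - 13*b^2/4 - b/2 + 3/4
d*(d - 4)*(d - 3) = d^3 - 7*d^2 + 12*d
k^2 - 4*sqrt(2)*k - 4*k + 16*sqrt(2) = (k - 4)*(k - 4*sqrt(2))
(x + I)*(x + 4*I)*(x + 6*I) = x^3 + 11*I*x^2 - 34*x - 24*I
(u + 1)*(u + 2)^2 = u^3 + 5*u^2 + 8*u + 4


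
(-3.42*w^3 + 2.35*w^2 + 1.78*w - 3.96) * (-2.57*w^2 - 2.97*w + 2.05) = 8.7894*w^5 + 4.1179*w^4 - 18.5651*w^3 + 9.7081*w^2 + 15.4102*w - 8.118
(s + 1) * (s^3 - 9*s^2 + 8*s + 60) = s^4 - 8*s^3 - s^2 + 68*s + 60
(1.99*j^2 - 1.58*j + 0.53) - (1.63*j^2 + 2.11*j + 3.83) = 0.36*j^2 - 3.69*j - 3.3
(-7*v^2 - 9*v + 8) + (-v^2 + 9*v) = 8 - 8*v^2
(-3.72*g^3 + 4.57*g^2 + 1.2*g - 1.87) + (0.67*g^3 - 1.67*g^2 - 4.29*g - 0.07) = -3.05*g^3 + 2.9*g^2 - 3.09*g - 1.94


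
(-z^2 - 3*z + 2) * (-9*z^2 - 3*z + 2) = 9*z^4 + 30*z^3 - 11*z^2 - 12*z + 4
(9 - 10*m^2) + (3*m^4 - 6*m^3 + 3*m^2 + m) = 3*m^4 - 6*m^3 - 7*m^2 + m + 9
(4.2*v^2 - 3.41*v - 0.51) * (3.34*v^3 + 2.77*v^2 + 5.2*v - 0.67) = 14.028*v^5 + 0.2446*v^4 + 10.6909*v^3 - 21.9587*v^2 - 0.3673*v + 0.3417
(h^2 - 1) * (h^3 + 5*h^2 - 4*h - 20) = h^5 + 5*h^4 - 5*h^3 - 25*h^2 + 4*h + 20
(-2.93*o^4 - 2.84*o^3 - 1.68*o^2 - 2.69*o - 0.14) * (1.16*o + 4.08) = -3.3988*o^5 - 15.2488*o^4 - 13.536*o^3 - 9.9748*o^2 - 11.1376*o - 0.5712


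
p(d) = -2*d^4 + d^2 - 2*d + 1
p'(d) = -8*d^3 + 2*d - 2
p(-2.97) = -139.86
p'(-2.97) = 201.64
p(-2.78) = -105.17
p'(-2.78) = 164.32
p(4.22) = -623.91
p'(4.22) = -594.77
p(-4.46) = -761.54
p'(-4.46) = 698.81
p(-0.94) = 2.20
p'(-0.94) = 2.76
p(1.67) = -15.11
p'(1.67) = -35.92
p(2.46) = -71.11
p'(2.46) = -116.18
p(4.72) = -978.82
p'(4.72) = -833.79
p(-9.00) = -13022.00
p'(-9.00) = 5812.00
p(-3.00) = -146.00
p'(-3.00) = 208.00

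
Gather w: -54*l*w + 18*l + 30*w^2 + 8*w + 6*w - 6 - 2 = 18*l + 30*w^2 + w*(14 - 54*l) - 8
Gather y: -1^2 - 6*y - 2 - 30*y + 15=12 - 36*y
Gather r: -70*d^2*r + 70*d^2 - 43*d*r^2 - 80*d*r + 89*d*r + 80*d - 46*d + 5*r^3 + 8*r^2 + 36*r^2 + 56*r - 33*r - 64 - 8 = 70*d^2 + 34*d + 5*r^3 + r^2*(44 - 43*d) + r*(-70*d^2 + 9*d + 23) - 72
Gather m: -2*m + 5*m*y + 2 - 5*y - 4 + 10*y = m*(5*y - 2) + 5*y - 2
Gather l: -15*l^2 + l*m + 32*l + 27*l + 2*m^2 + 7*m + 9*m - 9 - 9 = -15*l^2 + l*(m + 59) + 2*m^2 + 16*m - 18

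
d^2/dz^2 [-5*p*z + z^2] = 2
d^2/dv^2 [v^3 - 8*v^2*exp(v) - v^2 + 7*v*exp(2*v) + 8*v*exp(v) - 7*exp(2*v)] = -8*v^2*exp(v) + 28*v*exp(2*v) - 24*v*exp(v) + 6*v - 2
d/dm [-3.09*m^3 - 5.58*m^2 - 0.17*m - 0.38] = -9.27*m^2 - 11.16*m - 0.17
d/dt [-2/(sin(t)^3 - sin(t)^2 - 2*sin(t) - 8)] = 2*(3*sin(t)^2 - 2*sin(t) - 2)*cos(t)/(-sin(t)^3 + sin(t)^2 + 2*sin(t) + 8)^2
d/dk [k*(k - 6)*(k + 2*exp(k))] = 2*k^2*exp(k) + 3*k^2 - 8*k*exp(k) - 12*k - 12*exp(k)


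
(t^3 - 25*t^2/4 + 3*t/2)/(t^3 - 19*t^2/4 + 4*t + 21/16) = 4*t*(4*t^2 - 25*t + 6)/(16*t^3 - 76*t^2 + 64*t + 21)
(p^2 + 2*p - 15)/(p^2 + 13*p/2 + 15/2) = 2*(p - 3)/(2*p + 3)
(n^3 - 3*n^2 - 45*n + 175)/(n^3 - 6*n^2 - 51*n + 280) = (n - 5)/(n - 8)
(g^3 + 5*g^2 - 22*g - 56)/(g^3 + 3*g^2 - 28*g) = (g + 2)/g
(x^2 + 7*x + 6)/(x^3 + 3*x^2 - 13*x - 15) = (x + 6)/(x^2 + 2*x - 15)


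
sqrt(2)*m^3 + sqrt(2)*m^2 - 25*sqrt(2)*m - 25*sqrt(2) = (m - 5)*(m + 5)*(sqrt(2)*m + sqrt(2))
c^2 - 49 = (c - 7)*(c + 7)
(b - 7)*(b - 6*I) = b^2 - 7*b - 6*I*b + 42*I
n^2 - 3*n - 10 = (n - 5)*(n + 2)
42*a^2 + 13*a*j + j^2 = (6*a + j)*(7*a + j)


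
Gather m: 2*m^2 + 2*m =2*m^2 + 2*m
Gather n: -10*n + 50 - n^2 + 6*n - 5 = -n^2 - 4*n + 45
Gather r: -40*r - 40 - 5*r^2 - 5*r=-5*r^2 - 45*r - 40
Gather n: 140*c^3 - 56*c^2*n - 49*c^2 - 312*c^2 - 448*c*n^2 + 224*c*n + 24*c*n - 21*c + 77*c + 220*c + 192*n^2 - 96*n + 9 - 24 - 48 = 140*c^3 - 361*c^2 + 276*c + n^2*(192 - 448*c) + n*(-56*c^2 + 248*c - 96) - 63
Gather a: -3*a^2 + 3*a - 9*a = -3*a^2 - 6*a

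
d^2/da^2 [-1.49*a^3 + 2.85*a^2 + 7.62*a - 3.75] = 5.7 - 8.94*a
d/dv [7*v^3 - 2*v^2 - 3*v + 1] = 21*v^2 - 4*v - 3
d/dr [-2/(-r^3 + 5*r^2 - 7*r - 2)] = 2*(-3*r^2 + 10*r - 7)/(r^3 - 5*r^2 + 7*r + 2)^2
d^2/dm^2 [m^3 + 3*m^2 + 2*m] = 6*m + 6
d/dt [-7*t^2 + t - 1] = 1 - 14*t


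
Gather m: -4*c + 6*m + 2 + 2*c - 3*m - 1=-2*c + 3*m + 1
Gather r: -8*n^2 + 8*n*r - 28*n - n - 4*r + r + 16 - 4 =-8*n^2 - 29*n + r*(8*n - 3) + 12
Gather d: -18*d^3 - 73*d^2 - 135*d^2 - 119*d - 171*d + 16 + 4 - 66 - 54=-18*d^3 - 208*d^2 - 290*d - 100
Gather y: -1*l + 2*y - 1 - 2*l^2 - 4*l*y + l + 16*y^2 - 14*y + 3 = -2*l^2 + 16*y^2 + y*(-4*l - 12) + 2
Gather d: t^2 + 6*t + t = t^2 + 7*t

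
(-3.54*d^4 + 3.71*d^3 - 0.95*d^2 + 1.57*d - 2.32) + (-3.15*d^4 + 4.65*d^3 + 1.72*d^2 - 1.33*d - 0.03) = -6.69*d^4 + 8.36*d^3 + 0.77*d^2 + 0.24*d - 2.35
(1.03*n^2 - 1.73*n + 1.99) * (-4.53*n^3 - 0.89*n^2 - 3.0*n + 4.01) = -4.6659*n^5 + 6.9202*n^4 - 10.565*n^3 + 7.5492*n^2 - 12.9073*n + 7.9799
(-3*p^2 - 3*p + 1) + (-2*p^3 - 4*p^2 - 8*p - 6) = -2*p^3 - 7*p^2 - 11*p - 5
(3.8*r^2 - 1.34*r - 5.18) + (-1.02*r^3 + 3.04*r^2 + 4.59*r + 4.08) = -1.02*r^3 + 6.84*r^2 + 3.25*r - 1.1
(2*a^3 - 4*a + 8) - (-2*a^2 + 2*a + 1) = 2*a^3 + 2*a^2 - 6*a + 7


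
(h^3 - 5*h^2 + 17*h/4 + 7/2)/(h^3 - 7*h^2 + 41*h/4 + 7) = (h - 2)/(h - 4)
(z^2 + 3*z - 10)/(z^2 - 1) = (z^2 + 3*z - 10)/(z^2 - 1)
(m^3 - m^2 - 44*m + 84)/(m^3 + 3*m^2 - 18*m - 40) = (m^3 - m^2 - 44*m + 84)/(m^3 + 3*m^2 - 18*m - 40)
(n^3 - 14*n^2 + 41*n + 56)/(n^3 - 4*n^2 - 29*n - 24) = (n - 7)/(n + 3)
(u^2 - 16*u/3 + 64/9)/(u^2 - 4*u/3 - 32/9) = (3*u - 8)/(3*u + 4)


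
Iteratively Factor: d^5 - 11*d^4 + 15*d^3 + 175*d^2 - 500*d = (d - 5)*(d^4 - 6*d^3 - 15*d^2 + 100*d) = (d - 5)*(d + 4)*(d^3 - 10*d^2 + 25*d) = (d - 5)^2*(d + 4)*(d^2 - 5*d) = (d - 5)^3*(d + 4)*(d)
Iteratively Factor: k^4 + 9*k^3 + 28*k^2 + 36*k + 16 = (k + 2)*(k^3 + 7*k^2 + 14*k + 8) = (k + 2)^2*(k^2 + 5*k + 4) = (k + 2)^2*(k + 4)*(k + 1)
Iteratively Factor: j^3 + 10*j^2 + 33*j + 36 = (j + 3)*(j^2 + 7*j + 12) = (j + 3)^2*(j + 4)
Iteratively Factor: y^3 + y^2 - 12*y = (y - 3)*(y^2 + 4*y) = (y - 3)*(y + 4)*(y)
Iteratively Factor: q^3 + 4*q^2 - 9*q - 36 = (q - 3)*(q^2 + 7*q + 12) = (q - 3)*(q + 4)*(q + 3)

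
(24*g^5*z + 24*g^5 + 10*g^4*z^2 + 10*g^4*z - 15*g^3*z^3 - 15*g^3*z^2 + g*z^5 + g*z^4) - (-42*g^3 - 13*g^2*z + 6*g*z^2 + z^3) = 24*g^5*z + 24*g^5 + 10*g^4*z^2 + 10*g^4*z - 15*g^3*z^3 - 15*g^3*z^2 + 42*g^3 + 13*g^2*z + g*z^5 + g*z^4 - 6*g*z^2 - z^3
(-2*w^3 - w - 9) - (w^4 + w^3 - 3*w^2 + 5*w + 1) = -w^4 - 3*w^3 + 3*w^2 - 6*w - 10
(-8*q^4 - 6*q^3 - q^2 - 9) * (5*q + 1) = -40*q^5 - 38*q^4 - 11*q^3 - q^2 - 45*q - 9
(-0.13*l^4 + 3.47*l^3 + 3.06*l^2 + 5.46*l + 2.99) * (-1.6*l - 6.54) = 0.208*l^5 - 4.7018*l^4 - 27.5898*l^3 - 28.7484*l^2 - 40.4924*l - 19.5546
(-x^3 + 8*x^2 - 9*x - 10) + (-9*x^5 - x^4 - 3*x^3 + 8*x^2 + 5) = -9*x^5 - x^4 - 4*x^3 + 16*x^2 - 9*x - 5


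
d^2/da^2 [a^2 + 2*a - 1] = 2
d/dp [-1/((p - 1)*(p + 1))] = 2*p/((p - 1)^2*(p + 1)^2)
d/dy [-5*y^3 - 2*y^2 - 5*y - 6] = -15*y^2 - 4*y - 5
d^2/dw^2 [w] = 0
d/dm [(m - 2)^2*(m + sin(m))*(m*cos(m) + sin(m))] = (m - 2)*((2 - m)*(m + sin(m))*(m*sin(m) - 2*cos(m)) + (m - 2)*(m*cos(m) + sin(m))*(cos(m) + 1) + 2*(m + sin(m))*(m*cos(m) + sin(m)))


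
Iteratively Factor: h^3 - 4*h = (h + 2)*(h^2 - 2*h) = (h - 2)*(h + 2)*(h)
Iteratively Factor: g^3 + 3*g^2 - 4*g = (g - 1)*(g^2 + 4*g) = g*(g - 1)*(g + 4)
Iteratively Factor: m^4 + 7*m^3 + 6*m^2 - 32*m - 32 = (m + 4)*(m^3 + 3*m^2 - 6*m - 8) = (m + 4)^2*(m^2 - m - 2) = (m - 2)*(m + 4)^2*(m + 1)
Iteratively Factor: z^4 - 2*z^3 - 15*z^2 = (z - 5)*(z^3 + 3*z^2) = (z - 5)*(z + 3)*(z^2) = z*(z - 5)*(z + 3)*(z)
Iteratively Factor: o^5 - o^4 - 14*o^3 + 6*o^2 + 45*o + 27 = (o - 3)*(o^4 + 2*o^3 - 8*o^2 - 18*o - 9) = (o - 3)*(o + 1)*(o^3 + o^2 - 9*o - 9) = (o - 3)*(o + 1)^2*(o^2 - 9) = (o - 3)*(o + 1)^2*(o + 3)*(o - 3)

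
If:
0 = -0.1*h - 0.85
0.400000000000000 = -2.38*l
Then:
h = -8.50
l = -0.17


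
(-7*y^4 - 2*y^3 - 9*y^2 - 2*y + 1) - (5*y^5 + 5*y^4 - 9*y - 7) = -5*y^5 - 12*y^4 - 2*y^3 - 9*y^2 + 7*y + 8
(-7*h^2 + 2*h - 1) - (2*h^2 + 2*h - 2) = 1 - 9*h^2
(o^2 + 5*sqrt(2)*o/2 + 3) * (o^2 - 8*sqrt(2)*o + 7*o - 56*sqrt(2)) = o^4 - 11*sqrt(2)*o^3/2 + 7*o^3 - 77*sqrt(2)*o^2/2 - 37*o^2 - 259*o - 24*sqrt(2)*o - 168*sqrt(2)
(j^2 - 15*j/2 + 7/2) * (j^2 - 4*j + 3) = j^4 - 23*j^3/2 + 73*j^2/2 - 73*j/2 + 21/2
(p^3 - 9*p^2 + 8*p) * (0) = 0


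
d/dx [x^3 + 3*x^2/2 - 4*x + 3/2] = 3*x^2 + 3*x - 4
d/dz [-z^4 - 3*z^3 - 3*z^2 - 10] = z*(-4*z^2 - 9*z - 6)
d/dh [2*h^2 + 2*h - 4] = 4*h + 2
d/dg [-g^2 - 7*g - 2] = -2*g - 7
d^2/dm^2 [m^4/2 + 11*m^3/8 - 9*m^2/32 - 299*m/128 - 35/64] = 6*m^2 + 33*m/4 - 9/16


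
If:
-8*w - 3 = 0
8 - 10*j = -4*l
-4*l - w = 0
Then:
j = 67/80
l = 3/32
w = -3/8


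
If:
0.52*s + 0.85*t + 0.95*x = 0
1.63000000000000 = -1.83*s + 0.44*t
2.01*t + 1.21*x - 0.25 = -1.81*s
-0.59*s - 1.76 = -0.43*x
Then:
No Solution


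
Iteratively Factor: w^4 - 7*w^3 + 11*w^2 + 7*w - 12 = (w - 1)*(w^3 - 6*w^2 + 5*w + 12) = (w - 4)*(w - 1)*(w^2 - 2*w - 3) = (w - 4)*(w - 1)*(w + 1)*(w - 3)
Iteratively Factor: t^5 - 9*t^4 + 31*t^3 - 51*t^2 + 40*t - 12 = (t - 1)*(t^4 - 8*t^3 + 23*t^2 - 28*t + 12) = (t - 2)*(t - 1)*(t^3 - 6*t^2 + 11*t - 6) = (t - 2)^2*(t - 1)*(t^2 - 4*t + 3) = (t - 2)^2*(t - 1)^2*(t - 3)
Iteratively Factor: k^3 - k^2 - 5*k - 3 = (k - 3)*(k^2 + 2*k + 1) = (k - 3)*(k + 1)*(k + 1)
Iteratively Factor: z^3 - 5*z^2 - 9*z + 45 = (z - 3)*(z^2 - 2*z - 15) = (z - 3)*(z + 3)*(z - 5)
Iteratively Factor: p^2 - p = (p - 1)*(p)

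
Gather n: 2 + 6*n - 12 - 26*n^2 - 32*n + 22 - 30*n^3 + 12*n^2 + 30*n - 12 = -30*n^3 - 14*n^2 + 4*n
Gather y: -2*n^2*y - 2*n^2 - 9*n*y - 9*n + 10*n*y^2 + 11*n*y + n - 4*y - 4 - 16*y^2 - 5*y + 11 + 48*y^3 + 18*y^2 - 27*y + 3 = -2*n^2 - 8*n + 48*y^3 + y^2*(10*n + 2) + y*(-2*n^2 + 2*n - 36) + 10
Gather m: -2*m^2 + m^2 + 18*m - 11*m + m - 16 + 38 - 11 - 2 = -m^2 + 8*m + 9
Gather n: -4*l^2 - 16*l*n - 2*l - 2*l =-4*l^2 - 16*l*n - 4*l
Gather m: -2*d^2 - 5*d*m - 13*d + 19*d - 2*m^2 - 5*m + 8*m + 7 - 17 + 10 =-2*d^2 + 6*d - 2*m^2 + m*(3 - 5*d)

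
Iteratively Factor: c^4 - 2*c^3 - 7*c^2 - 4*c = (c - 4)*(c^3 + 2*c^2 + c) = (c - 4)*(c + 1)*(c^2 + c) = (c - 4)*(c + 1)^2*(c)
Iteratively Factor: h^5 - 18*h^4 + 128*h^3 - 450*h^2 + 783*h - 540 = (h - 3)*(h^4 - 15*h^3 + 83*h^2 - 201*h + 180) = (h - 3)^2*(h^3 - 12*h^2 + 47*h - 60) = (h - 5)*(h - 3)^2*(h^2 - 7*h + 12) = (h - 5)*(h - 3)^3*(h - 4)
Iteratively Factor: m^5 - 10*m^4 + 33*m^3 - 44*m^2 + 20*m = (m)*(m^4 - 10*m^3 + 33*m^2 - 44*m + 20) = m*(m - 5)*(m^3 - 5*m^2 + 8*m - 4) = m*(m - 5)*(m - 2)*(m^2 - 3*m + 2) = m*(m - 5)*(m - 2)*(m - 1)*(m - 2)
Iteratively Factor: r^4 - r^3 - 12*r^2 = (r - 4)*(r^3 + 3*r^2) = r*(r - 4)*(r^2 + 3*r) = r*(r - 4)*(r + 3)*(r)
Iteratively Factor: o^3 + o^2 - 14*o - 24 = (o + 2)*(o^2 - o - 12) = (o + 2)*(o + 3)*(o - 4)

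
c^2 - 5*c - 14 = (c - 7)*(c + 2)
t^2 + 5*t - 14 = (t - 2)*(t + 7)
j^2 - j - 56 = (j - 8)*(j + 7)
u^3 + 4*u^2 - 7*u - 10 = (u - 2)*(u + 1)*(u + 5)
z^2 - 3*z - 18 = (z - 6)*(z + 3)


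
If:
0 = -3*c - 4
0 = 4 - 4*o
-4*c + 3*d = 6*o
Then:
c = -4/3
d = 2/9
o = 1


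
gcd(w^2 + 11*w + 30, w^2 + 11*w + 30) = w^2 + 11*w + 30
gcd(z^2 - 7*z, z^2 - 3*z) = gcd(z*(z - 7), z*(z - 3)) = z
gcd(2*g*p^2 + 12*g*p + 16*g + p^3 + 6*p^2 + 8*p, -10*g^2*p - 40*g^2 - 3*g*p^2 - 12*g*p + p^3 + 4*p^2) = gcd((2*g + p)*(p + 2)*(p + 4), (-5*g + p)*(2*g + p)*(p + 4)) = 2*g*p + 8*g + p^2 + 4*p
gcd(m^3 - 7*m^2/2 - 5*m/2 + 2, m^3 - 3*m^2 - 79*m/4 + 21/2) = m - 1/2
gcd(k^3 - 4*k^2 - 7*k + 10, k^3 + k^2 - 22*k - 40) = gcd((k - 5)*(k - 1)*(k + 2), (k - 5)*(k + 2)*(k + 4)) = k^2 - 3*k - 10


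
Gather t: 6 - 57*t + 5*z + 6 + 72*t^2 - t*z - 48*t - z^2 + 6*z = 72*t^2 + t*(-z - 105) - z^2 + 11*z + 12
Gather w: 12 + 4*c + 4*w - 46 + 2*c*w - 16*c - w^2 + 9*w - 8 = -12*c - w^2 + w*(2*c + 13) - 42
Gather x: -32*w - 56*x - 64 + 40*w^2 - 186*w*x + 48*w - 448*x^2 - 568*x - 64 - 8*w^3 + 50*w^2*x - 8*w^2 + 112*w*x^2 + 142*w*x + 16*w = -8*w^3 + 32*w^2 + 32*w + x^2*(112*w - 448) + x*(50*w^2 - 44*w - 624) - 128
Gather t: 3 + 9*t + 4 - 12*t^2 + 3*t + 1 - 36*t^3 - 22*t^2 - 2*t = -36*t^3 - 34*t^2 + 10*t + 8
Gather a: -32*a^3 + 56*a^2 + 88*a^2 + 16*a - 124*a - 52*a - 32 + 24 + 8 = -32*a^3 + 144*a^2 - 160*a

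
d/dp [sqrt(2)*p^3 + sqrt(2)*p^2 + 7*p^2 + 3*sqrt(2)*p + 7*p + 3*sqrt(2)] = 3*sqrt(2)*p^2 + 2*sqrt(2)*p + 14*p + 3*sqrt(2) + 7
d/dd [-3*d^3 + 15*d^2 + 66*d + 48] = -9*d^2 + 30*d + 66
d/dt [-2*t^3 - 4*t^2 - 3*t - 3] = -6*t^2 - 8*t - 3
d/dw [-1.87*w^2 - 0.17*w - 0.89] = -3.74*w - 0.17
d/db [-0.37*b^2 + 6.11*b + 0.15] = 6.11 - 0.74*b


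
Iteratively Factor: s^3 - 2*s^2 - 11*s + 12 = (s - 4)*(s^2 + 2*s - 3) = (s - 4)*(s - 1)*(s + 3)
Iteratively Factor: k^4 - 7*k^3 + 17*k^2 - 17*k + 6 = (k - 1)*(k^3 - 6*k^2 + 11*k - 6) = (k - 2)*(k - 1)*(k^2 - 4*k + 3) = (k - 3)*(k - 2)*(k - 1)*(k - 1)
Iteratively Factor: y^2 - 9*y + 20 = (y - 5)*(y - 4)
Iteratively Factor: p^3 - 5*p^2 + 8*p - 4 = (p - 1)*(p^2 - 4*p + 4) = (p - 2)*(p - 1)*(p - 2)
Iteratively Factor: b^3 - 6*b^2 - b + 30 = (b + 2)*(b^2 - 8*b + 15) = (b - 3)*(b + 2)*(b - 5)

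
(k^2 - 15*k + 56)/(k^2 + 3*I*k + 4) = (k^2 - 15*k + 56)/(k^2 + 3*I*k + 4)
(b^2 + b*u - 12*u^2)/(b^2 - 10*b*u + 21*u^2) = (-b - 4*u)/(-b + 7*u)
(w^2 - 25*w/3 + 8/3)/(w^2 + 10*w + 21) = (3*w^2 - 25*w + 8)/(3*(w^2 + 10*w + 21))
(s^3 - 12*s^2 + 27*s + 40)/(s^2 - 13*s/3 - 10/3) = 3*(s^2 - 7*s - 8)/(3*s + 2)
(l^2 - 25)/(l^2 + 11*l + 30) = (l - 5)/(l + 6)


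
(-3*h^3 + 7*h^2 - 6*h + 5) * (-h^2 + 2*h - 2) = 3*h^5 - 13*h^4 + 26*h^3 - 31*h^2 + 22*h - 10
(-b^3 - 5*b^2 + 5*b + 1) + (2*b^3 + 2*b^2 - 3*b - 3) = b^3 - 3*b^2 + 2*b - 2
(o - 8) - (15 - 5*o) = 6*o - 23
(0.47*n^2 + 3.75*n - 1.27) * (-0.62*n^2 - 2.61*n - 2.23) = -0.2914*n^4 - 3.5517*n^3 - 10.0482*n^2 - 5.0478*n + 2.8321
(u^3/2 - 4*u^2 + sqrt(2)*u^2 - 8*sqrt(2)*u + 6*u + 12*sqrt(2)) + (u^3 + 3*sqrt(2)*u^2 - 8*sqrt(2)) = 3*u^3/2 - 4*u^2 + 4*sqrt(2)*u^2 - 8*sqrt(2)*u + 6*u + 4*sqrt(2)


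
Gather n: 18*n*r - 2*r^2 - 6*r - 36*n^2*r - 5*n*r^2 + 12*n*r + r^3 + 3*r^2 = -36*n^2*r + n*(-5*r^2 + 30*r) + r^3 + r^2 - 6*r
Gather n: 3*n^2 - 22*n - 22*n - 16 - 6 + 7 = 3*n^2 - 44*n - 15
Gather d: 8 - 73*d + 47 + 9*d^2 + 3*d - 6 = 9*d^2 - 70*d + 49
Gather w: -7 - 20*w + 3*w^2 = 3*w^2 - 20*w - 7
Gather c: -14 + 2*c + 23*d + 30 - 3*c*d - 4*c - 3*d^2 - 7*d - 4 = c*(-3*d - 2) - 3*d^2 + 16*d + 12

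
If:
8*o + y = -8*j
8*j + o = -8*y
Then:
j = -9*y/8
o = y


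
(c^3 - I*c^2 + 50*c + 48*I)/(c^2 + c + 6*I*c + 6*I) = (c^2 - 7*I*c + 8)/(c + 1)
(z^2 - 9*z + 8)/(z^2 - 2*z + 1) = (z - 8)/(z - 1)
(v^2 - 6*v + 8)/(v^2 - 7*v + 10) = (v - 4)/(v - 5)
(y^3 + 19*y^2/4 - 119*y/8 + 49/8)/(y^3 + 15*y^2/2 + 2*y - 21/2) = (8*y^2 - 18*y + 7)/(4*(2*y^2 + y - 3))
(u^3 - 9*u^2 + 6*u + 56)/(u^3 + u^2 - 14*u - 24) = (u - 7)/(u + 3)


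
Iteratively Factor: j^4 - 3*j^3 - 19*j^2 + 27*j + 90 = (j - 5)*(j^3 + 2*j^2 - 9*j - 18) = (j - 5)*(j - 3)*(j^2 + 5*j + 6) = (j - 5)*(j - 3)*(j + 2)*(j + 3)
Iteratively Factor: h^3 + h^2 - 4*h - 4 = (h - 2)*(h^2 + 3*h + 2) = (h - 2)*(h + 1)*(h + 2)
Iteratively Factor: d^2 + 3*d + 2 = (d + 2)*(d + 1)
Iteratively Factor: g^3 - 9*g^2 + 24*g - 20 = (g - 5)*(g^2 - 4*g + 4) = (g - 5)*(g - 2)*(g - 2)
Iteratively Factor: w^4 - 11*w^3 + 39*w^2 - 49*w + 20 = (w - 4)*(w^3 - 7*w^2 + 11*w - 5) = (w - 5)*(w - 4)*(w^2 - 2*w + 1) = (w - 5)*(w - 4)*(w - 1)*(w - 1)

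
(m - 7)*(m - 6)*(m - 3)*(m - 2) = m^4 - 18*m^3 + 113*m^2 - 288*m + 252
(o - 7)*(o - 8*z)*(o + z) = o^3 - 7*o^2*z - 7*o^2 - 8*o*z^2 + 49*o*z + 56*z^2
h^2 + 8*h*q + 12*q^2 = (h + 2*q)*(h + 6*q)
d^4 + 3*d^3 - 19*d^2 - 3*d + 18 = (d - 3)*(d - 1)*(d + 1)*(d + 6)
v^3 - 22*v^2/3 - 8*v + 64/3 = (v - 8)*(v - 4/3)*(v + 2)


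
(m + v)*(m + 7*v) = m^2 + 8*m*v + 7*v^2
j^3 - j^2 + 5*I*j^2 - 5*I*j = j*(j - 1)*(j + 5*I)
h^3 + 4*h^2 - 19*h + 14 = (h - 2)*(h - 1)*(h + 7)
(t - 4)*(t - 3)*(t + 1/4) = t^3 - 27*t^2/4 + 41*t/4 + 3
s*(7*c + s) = 7*c*s + s^2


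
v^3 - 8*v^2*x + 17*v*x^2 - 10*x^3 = (v - 5*x)*(v - 2*x)*(v - x)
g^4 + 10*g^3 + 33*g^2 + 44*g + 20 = (g + 1)*(g + 2)^2*(g + 5)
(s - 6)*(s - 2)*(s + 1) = s^3 - 7*s^2 + 4*s + 12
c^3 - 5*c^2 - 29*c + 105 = (c - 7)*(c - 3)*(c + 5)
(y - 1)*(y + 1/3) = y^2 - 2*y/3 - 1/3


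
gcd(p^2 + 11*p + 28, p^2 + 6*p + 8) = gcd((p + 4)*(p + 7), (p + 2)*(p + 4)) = p + 4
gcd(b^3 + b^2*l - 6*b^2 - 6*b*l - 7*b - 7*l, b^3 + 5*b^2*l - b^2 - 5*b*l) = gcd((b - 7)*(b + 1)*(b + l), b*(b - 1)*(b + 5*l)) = 1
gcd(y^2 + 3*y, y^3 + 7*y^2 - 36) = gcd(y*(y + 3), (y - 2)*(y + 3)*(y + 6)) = y + 3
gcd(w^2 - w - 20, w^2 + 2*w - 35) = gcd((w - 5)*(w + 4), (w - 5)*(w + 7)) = w - 5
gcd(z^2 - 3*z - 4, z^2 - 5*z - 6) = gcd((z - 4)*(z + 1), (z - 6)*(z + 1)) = z + 1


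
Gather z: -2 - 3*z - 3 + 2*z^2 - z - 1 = 2*z^2 - 4*z - 6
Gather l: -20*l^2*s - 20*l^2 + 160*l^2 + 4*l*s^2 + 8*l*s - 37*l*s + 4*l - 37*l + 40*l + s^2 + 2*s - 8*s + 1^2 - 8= l^2*(140 - 20*s) + l*(4*s^2 - 29*s + 7) + s^2 - 6*s - 7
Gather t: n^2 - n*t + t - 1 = n^2 + t*(1 - n) - 1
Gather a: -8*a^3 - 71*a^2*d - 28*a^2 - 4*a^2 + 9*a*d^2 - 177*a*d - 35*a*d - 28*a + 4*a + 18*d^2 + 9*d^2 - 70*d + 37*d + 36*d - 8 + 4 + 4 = -8*a^3 + a^2*(-71*d - 32) + a*(9*d^2 - 212*d - 24) + 27*d^2 + 3*d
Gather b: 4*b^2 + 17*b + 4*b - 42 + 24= 4*b^2 + 21*b - 18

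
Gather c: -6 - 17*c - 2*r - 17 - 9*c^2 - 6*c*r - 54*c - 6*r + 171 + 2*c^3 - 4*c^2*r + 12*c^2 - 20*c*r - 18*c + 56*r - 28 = 2*c^3 + c^2*(3 - 4*r) + c*(-26*r - 89) + 48*r + 120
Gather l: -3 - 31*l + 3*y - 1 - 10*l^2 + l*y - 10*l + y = -10*l^2 + l*(y - 41) + 4*y - 4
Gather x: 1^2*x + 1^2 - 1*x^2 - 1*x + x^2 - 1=0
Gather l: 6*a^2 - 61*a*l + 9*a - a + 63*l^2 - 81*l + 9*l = 6*a^2 + 8*a + 63*l^2 + l*(-61*a - 72)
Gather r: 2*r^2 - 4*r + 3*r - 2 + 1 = 2*r^2 - r - 1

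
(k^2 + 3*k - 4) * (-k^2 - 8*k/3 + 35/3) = -k^4 - 17*k^3/3 + 23*k^2/3 + 137*k/3 - 140/3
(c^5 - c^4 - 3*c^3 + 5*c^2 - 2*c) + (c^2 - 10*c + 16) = c^5 - c^4 - 3*c^3 + 6*c^2 - 12*c + 16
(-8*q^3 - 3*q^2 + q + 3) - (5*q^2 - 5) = -8*q^3 - 8*q^2 + q + 8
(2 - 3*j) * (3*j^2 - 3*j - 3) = -9*j^3 + 15*j^2 + 3*j - 6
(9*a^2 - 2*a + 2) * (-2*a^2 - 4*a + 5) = -18*a^4 - 32*a^3 + 49*a^2 - 18*a + 10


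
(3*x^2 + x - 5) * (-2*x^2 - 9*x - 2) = -6*x^4 - 29*x^3 - 5*x^2 + 43*x + 10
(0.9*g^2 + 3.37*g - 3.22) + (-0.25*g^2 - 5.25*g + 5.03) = 0.65*g^2 - 1.88*g + 1.81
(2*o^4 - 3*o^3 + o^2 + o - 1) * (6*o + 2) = 12*o^5 - 14*o^4 + 8*o^2 - 4*o - 2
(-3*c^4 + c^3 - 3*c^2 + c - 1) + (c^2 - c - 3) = -3*c^4 + c^3 - 2*c^2 - 4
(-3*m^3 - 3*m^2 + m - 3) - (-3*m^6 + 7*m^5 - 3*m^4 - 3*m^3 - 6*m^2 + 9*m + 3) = 3*m^6 - 7*m^5 + 3*m^4 + 3*m^2 - 8*m - 6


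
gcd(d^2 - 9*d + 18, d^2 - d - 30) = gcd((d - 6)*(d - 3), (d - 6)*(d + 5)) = d - 6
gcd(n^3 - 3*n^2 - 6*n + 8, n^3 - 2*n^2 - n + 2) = n - 1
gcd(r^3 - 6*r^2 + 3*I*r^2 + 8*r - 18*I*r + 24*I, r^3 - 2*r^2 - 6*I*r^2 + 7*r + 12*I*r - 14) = r - 2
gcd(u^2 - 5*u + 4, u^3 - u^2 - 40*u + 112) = u - 4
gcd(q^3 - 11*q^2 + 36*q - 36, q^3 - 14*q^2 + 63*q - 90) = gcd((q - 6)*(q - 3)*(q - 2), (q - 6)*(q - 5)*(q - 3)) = q^2 - 9*q + 18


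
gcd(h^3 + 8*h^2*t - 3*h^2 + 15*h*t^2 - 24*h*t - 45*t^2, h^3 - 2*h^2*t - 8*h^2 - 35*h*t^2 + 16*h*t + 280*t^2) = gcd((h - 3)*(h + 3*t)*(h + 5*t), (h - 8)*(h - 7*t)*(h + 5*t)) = h + 5*t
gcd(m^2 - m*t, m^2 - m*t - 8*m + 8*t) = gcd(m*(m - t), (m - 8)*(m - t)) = -m + t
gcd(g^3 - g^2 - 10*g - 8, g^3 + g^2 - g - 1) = g + 1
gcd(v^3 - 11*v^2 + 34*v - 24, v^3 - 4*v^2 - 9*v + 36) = v - 4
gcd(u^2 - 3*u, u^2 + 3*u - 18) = u - 3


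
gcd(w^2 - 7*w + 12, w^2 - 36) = 1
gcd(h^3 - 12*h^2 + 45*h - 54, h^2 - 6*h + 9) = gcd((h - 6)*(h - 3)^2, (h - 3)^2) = h^2 - 6*h + 9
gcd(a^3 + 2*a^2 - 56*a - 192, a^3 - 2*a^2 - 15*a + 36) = a + 4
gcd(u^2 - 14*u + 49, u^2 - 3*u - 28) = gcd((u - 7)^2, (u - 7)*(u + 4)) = u - 7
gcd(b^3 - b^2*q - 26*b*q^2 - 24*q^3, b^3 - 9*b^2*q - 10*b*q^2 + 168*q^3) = -b^2 + 2*b*q + 24*q^2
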